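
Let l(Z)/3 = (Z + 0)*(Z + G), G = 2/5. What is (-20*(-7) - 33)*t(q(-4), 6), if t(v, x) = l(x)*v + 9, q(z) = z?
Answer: -241713/5 ≈ -48343.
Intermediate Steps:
G = 2/5 (G = 2*(1/5) = 2/5 ≈ 0.40000)
l(Z) = 3*Z*(2/5 + Z) (l(Z) = 3*((Z + 0)*(Z + 2/5)) = 3*(Z*(2/5 + Z)) = 3*Z*(2/5 + Z))
t(v, x) = 9 + 3*v*x*(2 + 5*x)/5 (t(v, x) = (3*x*(2 + 5*x)/5)*v + 9 = 3*v*x*(2 + 5*x)/5 + 9 = 9 + 3*v*x*(2 + 5*x)/5)
(-20*(-7) - 33)*t(q(-4), 6) = (-20*(-7) - 33)*(9 + (3/5)*(-4)*6*(2 + 5*6)) = (140 - 33)*(9 + (3/5)*(-4)*6*(2 + 30)) = 107*(9 + (3/5)*(-4)*6*32) = 107*(9 - 2304/5) = 107*(-2259/5) = -241713/5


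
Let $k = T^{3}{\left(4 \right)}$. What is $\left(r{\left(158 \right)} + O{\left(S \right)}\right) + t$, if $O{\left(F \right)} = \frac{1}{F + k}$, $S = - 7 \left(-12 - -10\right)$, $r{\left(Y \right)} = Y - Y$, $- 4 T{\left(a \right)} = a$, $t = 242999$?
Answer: $\frac{3158988}{13} \approx 2.43 \cdot 10^{5}$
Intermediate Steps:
$T{\left(a \right)} = - \frac{a}{4}$
$k = -1$ ($k = \left(\left(- \frac{1}{4}\right) 4\right)^{3} = \left(-1\right)^{3} = -1$)
$r{\left(Y \right)} = 0$
$S = 14$ ($S = - 7 \left(-12 + 10\right) = \left(-7\right) \left(-2\right) = 14$)
$O{\left(F \right)} = \frac{1}{-1 + F}$ ($O{\left(F \right)} = \frac{1}{F - 1} = \frac{1}{-1 + F}$)
$\left(r{\left(158 \right)} + O{\left(S \right)}\right) + t = \left(0 + \frac{1}{-1 + 14}\right) + 242999 = \left(0 + \frac{1}{13}\right) + 242999 = \frac{1}{13} + 242999 = \frac{3158988}{13}$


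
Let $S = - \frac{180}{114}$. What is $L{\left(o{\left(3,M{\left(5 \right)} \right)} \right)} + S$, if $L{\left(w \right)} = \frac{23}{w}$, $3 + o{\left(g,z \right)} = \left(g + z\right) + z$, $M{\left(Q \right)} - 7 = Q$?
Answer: $- \frac{283}{456} \approx -0.62061$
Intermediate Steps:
$M{\left(Q \right)} = 7 + Q$
$o{\left(g,z \right)} = -3 + g + 2 z$ ($o{\left(g,z \right)} = -3 + \left(\left(g + z\right) + z\right) = -3 + \left(g + 2 z\right) = -3 + g + 2 z$)
$S = - \frac{30}{19}$ ($S = \left(-180\right) \frac{1}{114} = - \frac{30}{19} \approx -1.5789$)
$L{\left(o{\left(3,M{\left(5 \right)} \right)} \right)} + S = \frac{23}{-3 + 3 + 2 \left(7 + 5\right)} - \frac{30}{19} = \frac{23}{-3 + 3 + 2 \cdot 12} - \frac{30}{19} = \frac{23}{-3 + 3 + 24} - \frac{30}{19} = \frac{23}{24} - \frac{30}{19} = - \frac{283}{456}$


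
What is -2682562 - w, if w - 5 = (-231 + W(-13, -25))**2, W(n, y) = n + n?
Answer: -2748616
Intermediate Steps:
W(n, y) = 2*n
w = 66054 (w = 5 + (-231 + 2*(-13))**2 = 5 + (-231 - 26)**2 = 5 + (-257)**2 = 5 + 66049 = 66054)
-2682562 - w = -2682562 - 1*66054 = -2682562 - 66054 = -2748616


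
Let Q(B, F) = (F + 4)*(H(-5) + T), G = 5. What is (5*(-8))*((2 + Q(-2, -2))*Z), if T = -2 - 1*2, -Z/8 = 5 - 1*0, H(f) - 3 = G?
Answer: 16000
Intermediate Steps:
H(f) = 8 (H(f) = 3 + 5 = 8)
Z = -40 (Z = -8*(5 - 1*0) = -8*(5 + 0) = -8*5 = -40)
T = -4 (T = -2 - 2 = -4)
Q(B, F) = 16 + 4*F (Q(B, F) = (F + 4)*(8 - 4) = (4 + F)*4 = 16 + 4*F)
(5*(-8))*((2 + Q(-2, -2))*Z) = (5*(-8))*((2 + (16 + 4*(-2)))*(-40)) = -40*(2 + (16 - 8))*(-40) = -40*(2 + 8)*(-40) = -400*(-40) = -40*(-400) = 16000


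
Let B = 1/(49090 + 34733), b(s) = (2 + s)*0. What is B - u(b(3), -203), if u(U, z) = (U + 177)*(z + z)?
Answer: 6023688427/83823 ≈ 71862.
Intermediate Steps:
b(s) = 0
u(U, z) = 2*z*(177 + U) (u(U, z) = (177 + U)*(2*z) = 2*z*(177 + U))
B = 1/83823 ≈ 1.1930e-5
B - u(b(3), -203) = 1/83823 - 2*(-203)*(177 + 0) = 1/83823 - 2*(-203)*177 = 1/83823 - 1*(-71862) = 1/83823 + 71862 = 6023688427/83823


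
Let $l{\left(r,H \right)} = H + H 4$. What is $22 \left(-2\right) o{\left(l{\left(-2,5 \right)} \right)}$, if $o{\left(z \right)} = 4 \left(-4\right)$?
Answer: $704$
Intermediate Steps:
$l{\left(r,H \right)} = 5 H$ ($l{\left(r,H \right)} = H + 4 H = 5 H$)
$o{\left(z \right)} = -16$
$22 \left(-2\right) o{\left(l{\left(-2,5 \right)} \right)} = 22 \left(-2\right) \left(-16\right) = \left(-44\right) \left(-16\right) = 704$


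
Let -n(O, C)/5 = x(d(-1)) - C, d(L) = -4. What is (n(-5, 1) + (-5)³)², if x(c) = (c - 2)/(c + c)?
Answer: 245025/16 ≈ 15314.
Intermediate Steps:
x(c) = (-2 + c)/(2*c) (x(c) = (-2 + c)/((2*c)) = (-2 + c)*(1/(2*c)) = (-2 + c)/(2*c))
n(O, C) = -15/4 + 5*C (n(O, C) = -5*((½)*(-2 - 4)/(-4) - C) = -5*((½)*(-¼)*(-6) - C) = -5*(¾ - C) = -15/4 + 5*C)
(n(-5, 1) + (-5)³)² = ((-15/4 + 5*1) + (-5)³)² = ((-15/4 + 5) - 125)² = (5/4 - 125)² = (-495/4)² = 245025/16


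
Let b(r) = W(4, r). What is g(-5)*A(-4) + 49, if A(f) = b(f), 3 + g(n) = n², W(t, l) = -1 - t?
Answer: -61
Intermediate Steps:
g(n) = -3 + n²
b(r) = -5 (b(r) = -1 - 1*4 = -1 - 4 = -5)
A(f) = -5
g(-5)*A(-4) + 49 = (-3 + (-5)²)*(-5) + 49 = (-3 + 25)*(-5) + 49 = 22*(-5) + 49 = -110 + 49 = -61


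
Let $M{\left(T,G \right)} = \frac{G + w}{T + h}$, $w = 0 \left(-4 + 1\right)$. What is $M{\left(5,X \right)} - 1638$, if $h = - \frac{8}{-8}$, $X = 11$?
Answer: $- \frac{9817}{6} \approx -1636.2$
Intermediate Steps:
$w = 0$ ($w = 0 \left(-3\right) = 0$)
$h = 1$ ($h = \left(-8\right) \left(- \frac{1}{8}\right) = 1$)
$M{\left(T,G \right)} = \frac{G}{1 + T}$ ($M{\left(T,G \right)} = \frac{G + 0}{T + 1} = \frac{G}{1 + T}$)
$M{\left(5,X \right)} - 1638 = \frac{11}{1 + 5} - 1638 = \frac{11}{6} - 1638 = - \frac{9817}{6}$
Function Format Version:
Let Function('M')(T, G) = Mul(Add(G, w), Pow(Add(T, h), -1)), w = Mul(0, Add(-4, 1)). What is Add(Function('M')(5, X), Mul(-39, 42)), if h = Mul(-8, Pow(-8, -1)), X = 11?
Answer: Rational(-9817, 6) ≈ -1636.2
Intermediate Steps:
w = 0 (w = Mul(0, -3) = 0)
h = 1 (h = Mul(-8, Rational(-1, 8)) = 1)
Function('M')(T, G) = Mul(G, Pow(Add(1, T), -1)) (Function('M')(T, G) = Mul(Add(G, 0), Pow(Add(T, 1), -1)) = Mul(G, Pow(Add(1, T), -1)))
Add(Function('M')(5, X), Mul(-39, 42)) = Add(Mul(11, Pow(Add(1, 5), -1)), Mul(-39, 42)) = Add(Mul(11, Pow(6, -1)), -1638) = Add(Mul(11, Rational(1, 6)), -1638) = Add(Rational(11, 6), -1638) = Rational(-9817, 6)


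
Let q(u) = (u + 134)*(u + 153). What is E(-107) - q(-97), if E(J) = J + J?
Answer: -2286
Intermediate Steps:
q(u) = (134 + u)*(153 + u)
E(J) = 2*J
E(-107) - q(-97) = 2*(-107) - (20502 + (-97)² + 287*(-97)) = -214 - (20502 + 9409 - 27839) = -214 - 1*2072 = -214 - 2072 = -2286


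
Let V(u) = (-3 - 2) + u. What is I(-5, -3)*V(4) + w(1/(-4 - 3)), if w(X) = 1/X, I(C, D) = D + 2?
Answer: -6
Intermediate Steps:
I(C, D) = 2 + D
V(u) = -5 + u
I(-5, -3)*V(4) + w(1/(-4 - 3)) = (2 - 3)*(-5 + 4) + 1/(1/(-4 - 3)) = -1*(-1) + 1/(1/(-7)) = 1 + 1/(-⅐) = 1 - 7 = -6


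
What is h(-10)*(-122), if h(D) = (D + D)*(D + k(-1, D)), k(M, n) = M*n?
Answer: 0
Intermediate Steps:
h(D) = 0 (h(D) = (D + D)*(D - D) = (2*D)*0 = 0)
h(-10)*(-122) = 0*(-122) = 0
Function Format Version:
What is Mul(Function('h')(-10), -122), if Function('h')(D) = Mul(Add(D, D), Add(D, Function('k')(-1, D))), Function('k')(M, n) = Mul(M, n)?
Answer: 0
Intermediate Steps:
Function('h')(D) = 0 (Function('h')(D) = Mul(Add(D, D), Add(D, Mul(-1, D))) = Mul(Mul(2, D), 0) = 0)
Mul(Function('h')(-10), -122) = Mul(0, -122) = 0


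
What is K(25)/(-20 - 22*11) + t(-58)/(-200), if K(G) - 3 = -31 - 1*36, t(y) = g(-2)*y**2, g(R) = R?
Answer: 110971/3275 ≈ 33.884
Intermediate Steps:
t(y) = -2*y**2
K(G) = -64 (K(G) = 3 + (-31 - 1*36) = 3 + (-31 - 36) = 3 - 67 = -64)
K(25)/(-20 - 22*11) + t(-58)/(-200) = -64/(-20 - 22*11) - 2*(-58)**2/(-200) = -64/(-20 - 242) - 2*3364*(-1/200) = -64/(-262) - 6728*(-1/200) = -64*(-1/262) + 841/25 = 32/131 + 841/25 = 110971/3275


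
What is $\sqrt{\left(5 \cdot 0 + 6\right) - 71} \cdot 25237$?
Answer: $25237 i \sqrt{65} \approx 2.0347 \cdot 10^{5} i$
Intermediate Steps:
$\sqrt{\left(5 \cdot 0 + 6\right) - 71} \cdot 25237 = \sqrt{\left(0 + 6\right) - 71} \cdot 25237 = \sqrt{6 - 71} \cdot 25237 = \sqrt{-65} \cdot 25237 = i \sqrt{65} \cdot 25237 = 25237 i \sqrt{65}$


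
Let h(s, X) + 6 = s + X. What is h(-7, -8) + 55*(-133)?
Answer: -7336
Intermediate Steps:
h(s, X) = -6 + X + s (h(s, X) = -6 + (s + X) = -6 + (X + s) = -6 + X + s)
h(-7, -8) + 55*(-133) = (-6 - 8 - 7) + 55*(-133) = -21 - 7315 = -7336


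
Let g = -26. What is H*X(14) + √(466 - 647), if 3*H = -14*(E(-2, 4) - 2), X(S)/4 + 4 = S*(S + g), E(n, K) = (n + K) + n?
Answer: -19264/3 + I*√181 ≈ -6421.3 + 13.454*I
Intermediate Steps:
E(n, K) = K + 2*n (E(n, K) = (K + n) + n = K + 2*n)
X(S) = -16 + 4*S*(-26 + S) (X(S) = -16 + 4*(S*(S - 26)) = -16 + 4*(S*(-26 + S)) = -16 + 4*S*(-26 + S))
H = 28/3 (H = (-14*((4 + 2*(-2)) - 2))/3 = (-14*((4 - 4) - 2))/3 = (-14*(0 - 2))/3 = (-14*(-2))/3 = (⅓)*28 = 28/3 ≈ 9.3333)
H*X(14) + √(466 - 647) = 28*(-16 - 104*14 + 4*14²)/3 + √(466 - 647) = 28*(-16 - 1456 + 4*196)/3 + √(-181) = 28*(-16 - 1456 + 784)/3 + I*√181 = (28/3)*(-688) + I*√181 = -19264/3 + I*√181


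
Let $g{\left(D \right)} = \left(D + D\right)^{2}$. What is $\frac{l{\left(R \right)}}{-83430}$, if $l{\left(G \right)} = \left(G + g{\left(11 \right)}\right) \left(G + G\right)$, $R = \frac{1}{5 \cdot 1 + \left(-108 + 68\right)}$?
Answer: $\frac{16939}{51100875} \approx 0.00033148$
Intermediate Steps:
$g{\left(D \right)} = 4 D^{2}$ ($g{\left(D \right)} = \left(2 D\right)^{2} = 4 D^{2}$)
$R = - \frac{1}{35}$ ($R = \frac{1}{5 - 40} = \frac{1}{-35} = - \frac{1}{35} \approx -0.028571$)
$l{\left(G \right)} = 2 G \left(484 + G\right)$ ($l{\left(G \right)} = \left(G + 4 \cdot 11^{2}\right) \left(G + G\right) = \left(G + 4 \cdot 121\right) 2 G = \left(G + 484\right) 2 G = \left(484 + G\right) 2 G = 2 G \left(484 + G\right)$)
$\frac{l{\left(R \right)}}{-83430} = \frac{2 \left(- \frac{1}{35}\right) \left(484 - \frac{1}{35}\right)}{-83430} = 2 \left(- \frac{1}{35}\right) \frac{16939}{35} \left(- \frac{1}{83430}\right) = \left(- \frac{33878}{1225}\right) \left(- \frac{1}{83430}\right) = \frac{16939}{51100875}$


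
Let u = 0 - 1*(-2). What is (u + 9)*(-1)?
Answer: -11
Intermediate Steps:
u = 2 (u = 0 + 2 = 2)
(u + 9)*(-1) = (2 + 9)*(-1) = 11*(-1) = -11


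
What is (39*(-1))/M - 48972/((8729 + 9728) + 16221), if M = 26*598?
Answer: -4191039/2962492 ≈ -1.4147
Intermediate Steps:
M = 15548
(39*(-1))/M - 48972/((8729 + 9728) + 16221) = (39*(-1))/15548 - 48972/((8729 + 9728) + 16221) = -39*1/15548 - 48972/(18457 + 16221) = -3/1196 - 48972/34678 = -3/1196 - 48972*1/34678 = -3/1196 - 3498/2477 = -4191039/2962492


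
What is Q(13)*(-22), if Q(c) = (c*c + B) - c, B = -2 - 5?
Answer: -3278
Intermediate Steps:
B = -7
Q(c) = -7 + c**2 - c (Q(c) = (c*c - 7) - c = (c**2 - 7) - c = (-7 + c**2) - c = -7 + c**2 - c)
Q(13)*(-22) = (-7 + 13**2 - 1*13)*(-22) = (-7 + 169 - 13)*(-22) = 149*(-22) = -3278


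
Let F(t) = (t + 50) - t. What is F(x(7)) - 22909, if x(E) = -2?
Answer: -22859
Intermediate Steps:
F(t) = 50 (F(t) = (50 + t) - t = 50)
F(x(7)) - 22909 = 50 - 22909 = -22859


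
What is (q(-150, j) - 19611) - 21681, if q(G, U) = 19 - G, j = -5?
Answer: -41123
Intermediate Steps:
(q(-150, j) - 19611) - 21681 = ((19 - 1*(-150)) - 19611) - 21681 = ((19 + 150) - 19611) - 21681 = (169 - 19611) - 21681 = -19442 - 21681 = -41123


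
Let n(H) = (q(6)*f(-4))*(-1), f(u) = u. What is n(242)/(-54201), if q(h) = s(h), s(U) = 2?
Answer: -8/54201 ≈ -0.00014760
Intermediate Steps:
q(h) = 2
n(H) = 8 (n(H) = (2*(-4))*(-1) = -8*(-1) = 8)
n(242)/(-54201) = 8/(-54201) = 8*(-1/54201) = -8/54201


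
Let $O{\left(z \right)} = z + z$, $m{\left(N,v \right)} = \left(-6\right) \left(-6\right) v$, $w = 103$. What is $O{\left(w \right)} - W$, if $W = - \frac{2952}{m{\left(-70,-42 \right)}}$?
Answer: $\frac{4285}{21} \approx 204.05$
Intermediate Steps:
$m{\left(N,v \right)} = 36 v$
$O{\left(z \right)} = 2 z$
$W = \frac{41}{21}$ ($W = - \frac{2952}{36 \left(-42\right)} = - \frac{2952}{-1512} = \left(-2952\right) \left(- \frac{1}{1512}\right) = \frac{41}{21} \approx 1.9524$)
$O{\left(w \right)} - W = 2 \cdot 103 - \frac{41}{21} = 206 - \frac{41}{21} = \frac{4285}{21}$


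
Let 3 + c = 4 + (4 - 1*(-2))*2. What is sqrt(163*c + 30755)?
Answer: sqrt(32874) ≈ 181.31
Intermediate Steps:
c = 13 (c = -3 + (4 + (4 - 1*(-2))*2) = -3 + (4 + (4 + 2)*2) = -3 + (4 + 6*2) = -3 + (4 + 12) = -3 + 16 = 13)
sqrt(163*c + 30755) = sqrt(163*13 + 30755) = sqrt(2119 + 30755) = sqrt(32874)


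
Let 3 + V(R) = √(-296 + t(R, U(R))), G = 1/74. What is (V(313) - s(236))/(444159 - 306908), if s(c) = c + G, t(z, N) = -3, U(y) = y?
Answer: -17687/10156574 + I*√299/137251 ≈ -0.0017414 + 0.00012599*I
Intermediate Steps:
G = 1/74 ≈ 0.013514
V(R) = -3 + I*√299 (V(R) = -3 + √(-296 - 3) = -3 + √(-299) = -3 + I*√299)
s(c) = 1/74 + c (s(c) = c + 1/74 = 1/74 + c)
(V(313) - s(236))/(444159 - 306908) = ((-3 + I*√299) - (1/74 + 236))/(444159 - 306908) = ((-3 + I*√299) - 1*17465/74)/137251 = ((-3 + I*√299) - 17465/74)*(1/137251) = (-17687/74 + I*√299)*(1/137251) = -17687/10156574 + I*√299/137251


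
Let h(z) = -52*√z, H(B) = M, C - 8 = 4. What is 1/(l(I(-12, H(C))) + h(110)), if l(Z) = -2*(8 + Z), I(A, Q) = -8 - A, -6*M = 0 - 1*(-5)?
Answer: 3/37108 - 13*√110/74216 ≈ -0.0017563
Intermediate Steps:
C = 12 (C = 8 + 4 = 12)
M = -⅚ (M = -(0 - 1*(-5))/6 = -(0 + 5)/6 = -⅙*5 = -⅚ ≈ -0.83333)
H(B) = -⅚
l(Z) = -16 - 2*Z
1/(l(I(-12, H(C))) + h(110)) = 1/((-16 - 2*(-8 - 1*(-12))) - 52*√110) = 1/((-16 - 2*(-8 + 12)) - 52*√110) = 1/((-16 - 2*4) - 52*√110) = 1/((-16 - 8) - 52*√110) = 1/(-24 - 52*√110)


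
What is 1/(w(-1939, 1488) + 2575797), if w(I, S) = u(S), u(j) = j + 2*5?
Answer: 1/2577295 ≈ 3.8800e-7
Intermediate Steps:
u(j) = 10 + j (u(j) = j + 10 = 10 + j)
w(I, S) = 10 + S
1/(w(-1939, 1488) + 2575797) = 1/((10 + 1488) + 2575797) = 1/(1498 + 2575797) = 1/2577295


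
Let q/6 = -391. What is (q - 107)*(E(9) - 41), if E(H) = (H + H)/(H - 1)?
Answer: 380215/4 ≈ 95054.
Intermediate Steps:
q = -2346 (q = 6*(-391) = -2346)
E(H) = 2*H/(-1 + H) (E(H) = (2*H)/(-1 + H) = 2*H/(-1 + H))
(q - 107)*(E(9) - 41) = (-2346 - 107)*(2*9/(-1 + 9) - 41) = -2453*(2*9/8 - 41) = -2453*(2*9*(1/8) - 41) = -2453*(9/4 - 41) = -2453*(-155/4) = 380215/4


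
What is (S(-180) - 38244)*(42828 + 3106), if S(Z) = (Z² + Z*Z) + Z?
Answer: 1211555184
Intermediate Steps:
S(Z) = Z + 2*Z² (S(Z) = (Z² + Z²) + Z = 2*Z² + Z = Z + 2*Z²)
(S(-180) - 38244)*(42828 + 3106) = (-180*(1 + 2*(-180)) - 38244)*(42828 + 3106) = (-180*(1 - 360) - 38244)*45934 = (-180*(-359) - 38244)*45934 = (64620 - 38244)*45934 = 26376*45934 = 1211555184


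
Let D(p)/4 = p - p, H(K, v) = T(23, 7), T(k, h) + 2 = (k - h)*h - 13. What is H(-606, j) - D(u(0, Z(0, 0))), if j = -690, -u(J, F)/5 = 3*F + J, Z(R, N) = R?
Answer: 97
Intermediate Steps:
u(J, F) = -15*F - 5*J (u(J, F) = -5*(3*F + J) = -5*(J + 3*F) = -15*F - 5*J)
T(k, h) = -15 + h*(k - h) (T(k, h) = -2 + ((k - h)*h - 13) = -2 + (h*(k - h) - 13) = -2 + (-13 + h*(k - h)) = -15 + h*(k - h))
H(K, v) = 97 (H(K, v) = -15 - 1*7² + 7*23 = -15 - 1*49 + 161 = -15 - 49 + 161 = 97)
D(p) = 0 (D(p) = 4*(p - p) = 4*0 = 0)
H(-606, j) - D(u(0, Z(0, 0))) = 97 - 1*0 = 97 + 0 = 97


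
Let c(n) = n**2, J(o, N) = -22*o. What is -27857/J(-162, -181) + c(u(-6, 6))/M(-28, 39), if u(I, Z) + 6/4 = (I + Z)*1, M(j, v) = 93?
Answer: -430447/55242 ≈ -7.7920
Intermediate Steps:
u(I, Z) = -3/2 + I + Z (u(I, Z) = -3/2 + (I + Z)*1 = -3/2 + (I + Z) = -3/2 + I + Z)
-27857/J(-162, -181) + c(u(-6, 6))/M(-28, 39) = -27857/((-22*(-162))) + (-3/2 - 6 + 6)**2/93 = -27857/3564 + (-3/2)**2*(1/93) = -27857*1/3564 + (9/4)*(1/93) = -27857/3564 + 3/124 = -430447/55242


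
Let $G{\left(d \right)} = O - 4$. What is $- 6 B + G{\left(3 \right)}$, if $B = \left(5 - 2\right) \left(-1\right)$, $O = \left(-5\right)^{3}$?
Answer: $-111$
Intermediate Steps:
$O = -125$
$B = -3$ ($B = 3 \left(-1\right) = -3$)
$G{\left(d \right)} = -129$ ($G{\left(d \right)} = -125 - 4 = -129$)
$- 6 B + G{\left(3 \right)} = \left(-6\right) \left(-3\right) - 129 = 18 - 129 = -111$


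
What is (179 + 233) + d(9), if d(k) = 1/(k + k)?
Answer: 7417/18 ≈ 412.06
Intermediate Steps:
d(k) = 1/(2*k)
(179 + 233) + d(9) = (179 + 233) + (½)/9 = 412 + (½)*(⅑) = 412 + 1/18 = 7417/18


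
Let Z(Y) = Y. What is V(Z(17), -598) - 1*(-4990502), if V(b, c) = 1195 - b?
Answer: 4991680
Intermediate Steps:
V(Z(17), -598) - 1*(-4990502) = (1195 - 1*17) - 1*(-4990502) = (1195 - 17) + 4990502 = 1178 + 4990502 = 4991680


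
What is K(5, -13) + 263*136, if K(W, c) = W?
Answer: 35773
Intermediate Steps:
K(5, -13) + 263*136 = 5 + 263*136 = 5 + 35768 = 35773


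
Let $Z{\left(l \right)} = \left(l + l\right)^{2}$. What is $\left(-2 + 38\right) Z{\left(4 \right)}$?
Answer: $2304$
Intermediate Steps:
$Z{\left(l \right)} = 4 l^{2}$ ($Z{\left(l \right)} = \left(2 l\right)^{2} = 4 l^{2}$)
$\left(-2 + 38\right) Z{\left(4 \right)} = \left(-2 + 38\right) 4 \cdot 4^{2} = 36 \cdot 4 \cdot 16 = 36 \cdot 64 = 2304$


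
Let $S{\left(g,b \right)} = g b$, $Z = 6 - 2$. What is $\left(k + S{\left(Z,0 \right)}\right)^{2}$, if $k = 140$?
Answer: $19600$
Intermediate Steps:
$Z = 4$ ($Z = 6 - 2 = 4$)
$S{\left(g,b \right)} = b g$
$\left(k + S{\left(Z,0 \right)}\right)^{2} = \left(140 + 0 \cdot 4\right)^{2} = \left(140 + 0\right)^{2} = 140^{2} = 19600$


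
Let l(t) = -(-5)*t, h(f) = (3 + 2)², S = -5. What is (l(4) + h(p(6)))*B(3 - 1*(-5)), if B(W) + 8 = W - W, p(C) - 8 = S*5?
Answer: -360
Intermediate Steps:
p(C) = -17 (p(C) = 8 - 5*5 = 8 - 25 = -17)
h(f) = 25 (h(f) = 5² = 25)
B(W) = -8 (B(W) = -8 + (W - W) = -8 + 0 = -8)
l(t) = 5*t
(l(4) + h(p(6)))*B(3 - 1*(-5)) = (5*4 + 25)*(-8) = (20 + 25)*(-8) = 45*(-8) = -360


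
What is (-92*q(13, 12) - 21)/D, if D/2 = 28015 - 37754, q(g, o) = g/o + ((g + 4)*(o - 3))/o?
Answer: 3881/58434 ≈ 0.066417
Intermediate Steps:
q(g, o) = g/o + (-3 + o)*(4 + g)/o (q(g, o) = g/o + ((4 + g)*(-3 + o))/o = g/o + ((-3 + o)*(4 + g))/o = g/o + (-3 + o)*(4 + g)/o)
D = -19478 (D = 2*(28015 - 37754) = 2*(-9739) = -19478)
(-92*q(13, 12) - 21)/D = (-92*(-12 - 2*13 + 12*(4 + 13))/12 - 21)/(-19478) = (-23*(-12 - 26 + 12*17)/3 - 21)*(-1/19478) = (-23*(-12 - 26 + 204)/3 - 21)*(-1/19478) = (-23*166/3 - 21)*(-1/19478) = (-92*83/6 - 21)*(-1/19478) = (-3818/3 - 21)*(-1/19478) = -3881/3*(-1/19478) = 3881/58434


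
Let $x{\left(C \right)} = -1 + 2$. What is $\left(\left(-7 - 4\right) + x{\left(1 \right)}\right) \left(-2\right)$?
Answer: $20$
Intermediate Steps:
$x{\left(C \right)} = 1$
$\left(\left(-7 - 4\right) + x{\left(1 \right)}\right) \left(-2\right) = \left(\left(-7 - 4\right) + 1\right) \left(-2\right) = \left(-11 + 1\right) \left(-2\right) = \left(-10\right) \left(-2\right) = 20$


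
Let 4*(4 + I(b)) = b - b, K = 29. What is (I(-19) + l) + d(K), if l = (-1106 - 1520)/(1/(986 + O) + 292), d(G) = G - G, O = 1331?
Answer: -8790702/676565 ≈ -12.993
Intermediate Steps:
d(G) = 0
l = -6084442/676565 (l = (-1106 - 1520)/(1/(986 + 1331) + 292) = -2626/(1/2317 + 292) = -2626/676565/2317 = -2626*2317/676565 = -6084442/676565 ≈ -8.9931)
I(b) = -4 (I(b) = -4 + (b - b)/4 = -4 + (¼)*0 = -4 + 0 = -4)
(I(-19) + l) + d(K) = (-4 - 6084442/676565) + 0 = -8790702/676565 + 0 = -8790702/676565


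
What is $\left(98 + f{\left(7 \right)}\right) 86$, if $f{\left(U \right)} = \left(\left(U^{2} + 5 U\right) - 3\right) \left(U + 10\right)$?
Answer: $126850$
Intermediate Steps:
$f{\left(U \right)} = \left(10 + U\right) \left(-3 + U^{2} + 5 U\right)$ ($f{\left(U \right)} = \left(-3 + U^{2} + 5 U\right) \left(10 + U\right) = \left(10 + U\right) \left(-3 + U^{2} + 5 U\right)$)
$\left(98 + f{\left(7 \right)}\right) 86 = \left(98 + \left(-30 + 7^{3} + 15 \cdot 7^{2} + 47 \cdot 7\right)\right) 86 = \left(98 + \left(-30 + 343 + 15 \cdot 49 + 329\right)\right) 86 = \left(98 + \left(-30 + 343 + 735 + 329\right)\right) 86 = \left(98 + 1377\right) 86 = 1475 \cdot 86 = 126850$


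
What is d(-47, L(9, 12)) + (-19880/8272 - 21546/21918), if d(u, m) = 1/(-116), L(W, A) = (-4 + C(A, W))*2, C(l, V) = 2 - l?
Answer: -743754943/219077716 ≈ -3.3949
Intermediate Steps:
L(W, A) = -4 - 2*A (L(W, A) = (-4 + (2 - A))*2 = (-2 - A)*2 = -4 - 2*A)
d(u, m) = -1/116
d(-47, L(9, 12)) + (-19880/8272 - 21546/21918) = -1/116 + (-19880/8272 - 21546/21918) = -1/116 + (-19880*1/8272 - 21546*1/21918) = -1/116 + (-2485/1034 - 3591/3653) = -1/116 - 12790799/3777202 = -743754943/219077716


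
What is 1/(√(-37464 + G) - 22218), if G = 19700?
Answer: -11109/246828644 - I*√4441/246828644 ≈ -4.5007e-5 - 2.6999e-7*I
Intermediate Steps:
1/(√(-37464 + G) - 22218) = 1/(√(-37464 + 19700) - 22218) = 1/(√(-17764) - 22218) = 1/(2*I*√4441 - 22218) = 1/(-22218 + 2*I*√4441)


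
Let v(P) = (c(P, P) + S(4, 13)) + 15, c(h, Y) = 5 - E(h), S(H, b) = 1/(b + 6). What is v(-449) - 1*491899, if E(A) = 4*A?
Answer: -9311576/19 ≈ -4.9008e+5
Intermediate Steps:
S(H, b) = 1/(6 + b)
c(h, Y) = 5 - 4*h
v(P) = 381/19 - 4*P (v(P) = ((5 - 4*P) + 1/(6 + 13)) + 15 = ((5 - 4*P) + 1/19) + 15 = (96/19 - 4*P) + 15 = 381/19 - 4*P)
v(-449) - 1*491899 = (381/19 - 4*(-449)) - 1*491899 = (381/19 + 1796) - 491899 = 34505/19 - 491899 = -9311576/19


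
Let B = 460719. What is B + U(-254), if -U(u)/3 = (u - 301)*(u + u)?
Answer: -385101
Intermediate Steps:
U(u) = -6*u*(-301 + u) (U(u) = -3*(u - 301)*(u + u) = -3*(-301 + u)*2*u = -6*u*(-301 + u))
B + U(-254) = 460719 + 6*(-254)*(301 - 1*(-254)) = 460719 + 6*(-254)*(301 + 254) = 460719 + 6*(-254)*555 = 460719 - 845820 = -385101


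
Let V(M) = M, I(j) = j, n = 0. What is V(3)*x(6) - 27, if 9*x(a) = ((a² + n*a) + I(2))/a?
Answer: -224/9 ≈ -24.889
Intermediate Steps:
x(a) = (2 + a²)/(9*a) (x(a) = (((a² + 0*a) + 2)/a)/9 = (((a² + 0) + 2)/a)/9 = ((a² + 2)/a)/9 = ((2 + a²)/a)/9 = (2 + a²)/(9*a))
V(3)*x(6) - 27 = 3*((⅑)*(2 + 6²)/6) - 27 = 3*((⅑)*(⅙)*(2 + 36)) - 27 = 3*((⅑)*(⅙)*38) - 27 = 3*(19/27) - 27 = 19/9 - 27 = -224/9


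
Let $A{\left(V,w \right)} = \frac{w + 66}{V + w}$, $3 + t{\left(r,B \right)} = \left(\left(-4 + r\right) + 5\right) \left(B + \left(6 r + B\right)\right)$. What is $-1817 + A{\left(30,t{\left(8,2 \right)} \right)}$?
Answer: $- \frac{99876}{55} \approx -1815.9$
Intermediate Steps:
$t{\left(r,B \right)} = -3 + \left(1 + r\right) \left(2 B + 6 r\right)$ ($t{\left(r,B \right)} = -3 + \left(\left(-4 + r\right) + 5\right) \left(B + \left(6 r + B\right)\right) = -3 + \left(1 + r\right) \left(B + \left(B + 6 r\right)\right) = -3 + \left(1 + r\right) \left(2 B + 6 r\right)$)
$A{\left(V,w \right)} = \frac{66 + w}{V + w}$
$-1817 + A{\left(30,t{\left(8,2 \right)} \right)} = -1817 + \frac{66 + \left(-3 + 2 \cdot 2 + 6 \cdot 8 + 6 \cdot 8^{2} + 2 \cdot 2 \cdot 8\right)}{30 + \left(-3 + 2 \cdot 2 + 6 \cdot 8 + 6 \cdot 8^{2} + 2 \cdot 2 \cdot 8\right)} = -1817 + \frac{66 + \left(-3 + 4 + 48 + 6 \cdot 64 + 32\right)}{30 + \left(-3 + 4 + 48 + 6 \cdot 64 + 32\right)} = -1817 + \frac{66 + \left(-3 + 4 + 48 + 384 + 32\right)}{30 + \left(-3 + 4 + 48 + 384 + 32\right)} = -1817 + \frac{66 + 465}{30 + 465} = -1817 + \frac{1}{495} \cdot 531 = -1817 + \frac{59}{55} = - \frac{99876}{55}$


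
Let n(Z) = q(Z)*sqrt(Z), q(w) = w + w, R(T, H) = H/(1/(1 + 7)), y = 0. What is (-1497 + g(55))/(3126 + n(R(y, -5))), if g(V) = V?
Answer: -1126923/2506969 - 57680*I*sqrt(10)/2506969 ≈ -0.44952 - 0.072757*I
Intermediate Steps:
R(T, H) = 8*H (R(T, H) = H/(1/8) = H*8 = 8*H)
q(w) = 2*w
n(Z) = 2*Z**(3/2) (n(Z) = (2*Z)*sqrt(Z) = 2*Z**(3/2))
(-1497 + g(55))/(3126 + n(R(y, -5))) = (-1497 + 55)/(3126 + 2*(8*(-5))**(3/2)) = -1442/(3126 + 2*(-40)**(3/2)) = -1442/(3126 + 2*(-80*I*sqrt(10))) = -1442/(3126 - 160*I*sqrt(10))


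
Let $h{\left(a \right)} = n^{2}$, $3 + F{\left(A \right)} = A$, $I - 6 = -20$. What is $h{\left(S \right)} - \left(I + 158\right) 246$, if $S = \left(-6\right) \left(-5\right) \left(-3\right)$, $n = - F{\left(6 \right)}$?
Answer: $-35415$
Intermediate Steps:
$I = -14$ ($I = 6 - 20 = -14$)
$F{\left(A \right)} = -3 + A$
$n = -3$ ($n = - (-3 + 6) = \left(-1\right) 3 = -3$)
$S = -90$ ($S = 30 \left(-3\right) = -90$)
$h{\left(a \right)} = 9$ ($h{\left(a \right)} = \left(-3\right)^{2} = 9$)
$h{\left(S \right)} - \left(I + 158\right) 246 = 9 - \left(-14 + 158\right) 246 = 9 - 144 \cdot 246 = 9 - 35424 = -35415$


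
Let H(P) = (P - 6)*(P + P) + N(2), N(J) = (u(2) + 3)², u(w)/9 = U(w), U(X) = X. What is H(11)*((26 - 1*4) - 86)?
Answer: -35264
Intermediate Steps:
u(w) = 9*w
N(J) = 441 (N(J) = (9*2 + 3)² = (18 + 3)² = 21² = 441)
H(P) = 441 + 2*P*(-6 + P) (H(P) = (P - 6)*(P + P) + 441 = (-6 + P)*(2*P) + 441 = 2*P*(-6 + P) + 441 = 441 + 2*P*(-6 + P))
H(11)*((26 - 1*4) - 86) = (441 - 12*11 + 2*11²)*((26 - 1*4) - 86) = (441 - 132 + 2*121)*((26 - 4) - 86) = (441 - 132 + 242)*(22 - 86) = 551*(-64) = -35264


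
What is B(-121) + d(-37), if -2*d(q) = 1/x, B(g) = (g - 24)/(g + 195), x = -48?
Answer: -6923/3552 ≈ -1.9490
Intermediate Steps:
B(g) = (-24 + g)/(195 + g)
d(q) = 1/96 (d(q) = -½/(-48) = -½*(-1/48) = 1/96)
B(-121) + d(-37) = (-24 - 121)/(195 - 121) + 1/96 = -145/74 + 1/96 = -6923/3552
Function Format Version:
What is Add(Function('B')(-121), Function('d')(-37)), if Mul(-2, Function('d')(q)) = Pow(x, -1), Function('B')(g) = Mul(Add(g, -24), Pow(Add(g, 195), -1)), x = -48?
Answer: Rational(-6923, 3552) ≈ -1.9490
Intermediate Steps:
Function('B')(g) = Mul(Pow(Add(195, g), -1), Add(-24, g)) (Function('B')(g) = Mul(Add(-24, g), Pow(Add(195, g), -1)) = Mul(Pow(Add(195, g), -1), Add(-24, g)))
Function('d')(q) = Rational(1, 96) (Function('d')(q) = Mul(Rational(-1, 2), Pow(-48, -1)) = Mul(Rational(-1, 2), Rational(-1, 48)) = Rational(1, 96))
Add(Function('B')(-121), Function('d')(-37)) = Add(Mul(Pow(Add(195, -121), -1), Add(-24, -121)), Rational(1, 96)) = Add(Mul(Pow(74, -1), -145), Rational(1, 96)) = Add(Mul(Rational(1, 74), -145), Rational(1, 96)) = Add(Rational(-145, 74), Rational(1, 96)) = Rational(-6923, 3552)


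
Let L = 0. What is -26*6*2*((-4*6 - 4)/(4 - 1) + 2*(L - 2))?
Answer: 4160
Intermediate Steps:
-26*6*2*((-4*6 - 4)/(4 - 1) + 2*(L - 2)) = -26*6*2*((-4*6 - 4)/(4 - 1) + 2*(0 - 2)) = -312*((-24 - 4)/3 + 2*(-2)) = -312*(-28*⅓ - 4) = -312*(-28/3 - 4) = -312*(-40)/3 = -26*(-160) = 4160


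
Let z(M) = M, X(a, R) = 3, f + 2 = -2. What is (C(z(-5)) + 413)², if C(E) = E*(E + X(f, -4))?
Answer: 178929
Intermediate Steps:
f = -4 (f = -2 - 2 = -4)
C(E) = E*(3 + E) (C(E) = E*(E + 3) = E*(3 + E))
(C(z(-5)) + 413)² = (-5*(3 - 5) + 413)² = (-5*(-2) + 413)² = (10 + 413)² = 423² = 178929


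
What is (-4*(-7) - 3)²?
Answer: 625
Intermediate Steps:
(-4*(-7) - 3)² = (28 - 3)² = 25² = 625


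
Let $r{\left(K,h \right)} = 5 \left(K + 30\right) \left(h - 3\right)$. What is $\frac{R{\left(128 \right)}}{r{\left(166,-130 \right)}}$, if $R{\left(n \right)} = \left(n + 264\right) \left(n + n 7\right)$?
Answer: $- \frac{2048}{665} \approx -3.0797$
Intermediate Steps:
$R{\left(n \right)} = 8 n \left(264 + n\right)$ ($R{\left(n \right)} = \left(264 + n\right) \left(n + 7 n\right) = \left(264 + n\right) 8 n = 8 n \left(264 + n\right)$)
$r{\left(K,h \right)} = 5 \left(-3 + h\right) \left(30 + K\right)$ ($r{\left(K,h \right)} = 5 \left(30 + K\right) \left(-3 + h\right) = 5 \left(-3 + h\right) \left(30 + K\right)$)
$\frac{R{\left(128 \right)}}{r{\left(166,-130 \right)}} = \frac{8 \cdot 128 \left(264 + 128\right)}{-450 - 2490 + 150 \left(-130\right) + 5 \cdot 166 \left(-130\right)} = \frac{8 \cdot 128 \cdot 392}{-450 - 2490 - 19500 - 107900} = \frac{401408}{-130340} = 401408 \left(- \frac{1}{130340}\right) = - \frac{2048}{665}$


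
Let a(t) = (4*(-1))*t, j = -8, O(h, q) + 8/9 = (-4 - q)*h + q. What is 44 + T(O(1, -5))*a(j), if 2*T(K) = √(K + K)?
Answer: 44 + 32*I*√22/3 ≈ 44.0 + 50.031*I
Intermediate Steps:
O(h, q) = -8/9 + q + h*(-4 - q) (O(h, q) = -8/9 + ((-4 - q)*h + q) = -8/9 + (h*(-4 - q) + q) = -8/9 + (q + h*(-4 - q)) = -8/9 + q + h*(-4 - q))
T(K) = √2*√K/2 (T(K) = √(K + K)/2 = √(2*K)/2 = (√2*√K)/2 = √2*√K/2)
a(t) = -4*t
44 + T(O(1, -5))*a(j) = 44 + (√2*√(-8/9 - 5 - 4*1 - 1*1*(-5))/2)*(-4*(-8)) = 44 + (√2*√(-8/9 - 5 - 4 + 5)/2)*32 = 44 + (√2*√(-44/9)/2)*32 = 44 + (√2*(2*I*√11/3)/2)*32 = 44 + (I*√22/3)*32 = 44 + 32*I*√22/3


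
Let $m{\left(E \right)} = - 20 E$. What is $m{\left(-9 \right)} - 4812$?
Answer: $-4632$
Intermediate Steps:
$m{\left(-9 \right)} - 4812 = \left(-20\right) \left(-9\right) - 4812 = 180 - 4812 = -4632$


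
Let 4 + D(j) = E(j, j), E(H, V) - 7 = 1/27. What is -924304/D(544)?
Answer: -304344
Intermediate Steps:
E(H, V) = 190/27 (E(H, V) = 7 + 1/27 = 190/27)
D(j) = 82/27 (D(j) = -4 + 190/27 = 82/27)
-924304/D(544) = -924304/82/27 = -924304*27/82 = -304344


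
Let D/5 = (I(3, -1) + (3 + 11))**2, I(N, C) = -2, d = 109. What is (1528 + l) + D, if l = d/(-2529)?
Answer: 5685083/2529 ≈ 2248.0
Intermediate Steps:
l = -109/2529 (l = 109/(-2529) = 109*(-1/2529) = -109/2529 ≈ -0.043100)
D = 720 (D = 5*(-2 + (3 + 11))**2 = 5*(-2 + 14)**2 = 5*12**2 = 5*144 = 720)
(1528 + l) + D = (1528 - 109/2529) + 720 = 3864203/2529 + 720 = 5685083/2529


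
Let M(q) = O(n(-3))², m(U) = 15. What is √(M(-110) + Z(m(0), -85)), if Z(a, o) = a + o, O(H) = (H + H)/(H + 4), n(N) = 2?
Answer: I*√626/3 ≈ 8.34*I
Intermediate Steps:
O(H) = 2*H/(4 + H) (O(H) = (2*H)/(4 + H) = 2*H/(4 + H))
M(q) = 4/9 (M(q) = (2*2/(4 + 2))² = (2*2/6)² = (2*2*(⅙))² = (⅔)² = 4/9)
√(M(-110) + Z(m(0), -85)) = √(4/9 + (15 - 85)) = √(4/9 - 70) = √(-626/9) = I*√626/3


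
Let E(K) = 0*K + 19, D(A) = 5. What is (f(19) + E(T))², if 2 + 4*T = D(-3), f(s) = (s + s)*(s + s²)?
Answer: 209062681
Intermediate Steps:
f(s) = 2*s*(s + s²) (f(s) = (2*s)*(s + s²) = 2*s*(s + s²))
T = ¾ (T = -½ + (¼)*5 = -½ + 5/4 = ¾ ≈ 0.75000)
E(K) = 19 (E(K) = 0 + 19 = 19)
(f(19) + E(T))² = (2*19²*(1 + 19) + 19)² = (2*361*20 + 19)² = (14440 + 19)² = 14459² = 209062681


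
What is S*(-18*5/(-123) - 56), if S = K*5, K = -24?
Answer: 271920/41 ≈ 6632.2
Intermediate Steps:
S = -120 (S = -24*5 = -120)
S*(-18*5/(-123) - 56) = -120*(-18*5/(-123) - 56) = -120*(-90*(-1/123) - 56) = -120*(30/41 - 56) = -120*(-2266/41) = 271920/41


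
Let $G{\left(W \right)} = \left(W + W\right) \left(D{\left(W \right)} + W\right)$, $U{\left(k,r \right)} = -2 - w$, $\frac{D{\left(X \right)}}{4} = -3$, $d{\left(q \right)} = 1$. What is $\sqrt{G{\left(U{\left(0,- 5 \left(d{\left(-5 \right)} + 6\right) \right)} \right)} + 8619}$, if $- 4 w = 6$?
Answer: $\frac{\sqrt{34526}}{2} \approx 92.906$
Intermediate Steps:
$w = - \frac{3}{2}$ ($w = \left(- \frac{1}{4}\right) 6 = - \frac{3}{2} \approx -1.5$)
$D{\left(X \right)} = -12$ ($D{\left(X \right)} = 4 \left(-3\right) = -12$)
$U{\left(k,r \right)} = - \frac{1}{2}$ ($U{\left(k,r \right)} = -2 - - \frac{3}{2} = -2 + \frac{3}{2} = - \frac{1}{2}$)
$G{\left(W \right)} = 2 W \left(-12 + W\right)$ ($G{\left(W \right)} = \left(W + W\right) \left(-12 + W\right) = 2 W \left(-12 + W\right)$)
$\sqrt{G{\left(U{\left(0,- 5 \left(d{\left(-5 \right)} + 6\right) \right)} \right)} + 8619} = \sqrt{2 \left(- \frac{1}{2}\right) \left(-12 - \frac{1}{2}\right) + 8619} = \sqrt{2 \left(- \frac{1}{2}\right) \left(- \frac{25}{2}\right) + 8619} = \sqrt{\frac{25}{2} + 8619} = \sqrt{\frac{17263}{2}} = \frac{\sqrt{34526}}{2}$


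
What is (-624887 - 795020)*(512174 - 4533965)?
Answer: 5710569193437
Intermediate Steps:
(-624887 - 795020)*(512174 - 4533965) = -1419907*(-4021791) = 5710569193437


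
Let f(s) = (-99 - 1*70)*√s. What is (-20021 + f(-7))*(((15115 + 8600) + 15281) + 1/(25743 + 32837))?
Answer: -45735685719301/58580 - 386061180089*I*√7/58580 ≈ -7.8074e+8 - 1.7436e+7*I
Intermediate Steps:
f(s) = -169*√s (f(s) = (-99 - 70)*√s = -169*√s)
(-20021 + f(-7))*(((15115 + 8600) + 15281) + 1/(25743 + 32837)) = (-20021 - 169*I*√7)*(((15115 + 8600) + 15281) + 1/(25743 + 32837)) = (-20021 - 169*I*√7)*((23715 + 15281) + 1/58580) = (-20021 - 169*I*√7)*(38996 + 1/58580) = (-20021 - 169*I*√7)*(2284385681/58580) = -45735685719301/58580 - 386061180089*I*√7/58580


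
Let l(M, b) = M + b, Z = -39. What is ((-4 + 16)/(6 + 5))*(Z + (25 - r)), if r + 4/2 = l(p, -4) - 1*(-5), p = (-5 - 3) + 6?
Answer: -12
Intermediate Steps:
p = -2 (p = -8 + 6 = -2)
r = -3 (r = -2 + ((-2 - 4) - 1*(-5)) = -2 + (-6 + 5) = -2 - 1 = -3)
((-4 + 16)/(6 + 5))*(Z + (25 - r)) = ((-4 + 16)/(6 + 5))*(-39 + (25 - 1*(-3))) = (12/11)*(-39 + (25 + 3)) = (12*(1/11))*(-39 + 28) = (12/11)*(-11) = -12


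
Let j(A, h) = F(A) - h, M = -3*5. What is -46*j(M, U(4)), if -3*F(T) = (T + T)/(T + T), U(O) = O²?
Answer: 2254/3 ≈ 751.33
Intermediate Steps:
F(T) = -⅓ (F(T) = -(T + T)/(3*(T + T)) = -2*T/(3*(2*T)) = -2*T*1/(2*T)/3 = -⅓*1 = -⅓)
M = -15
j(A, h) = -⅓ - h
-46*j(M, U(4)) = -46*(-⅓ - 1*4²) = -46*(-⅓ - 1*16) = -46*(-⅓ - 16) = -46*(-49/3) = 2254/3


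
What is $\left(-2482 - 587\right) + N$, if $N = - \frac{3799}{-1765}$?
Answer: $- \frac{5412986}{1765} \approx -3066.8$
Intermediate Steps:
$N = \frac{3799}{1765}$ ($N = \left(-3799\right) \left(- \frac{1}{1765}\right) = \frac{3799}{1765} \approx 2.1524$)
$\left(-2482 - 587\right) + N = \left(-2482 - 587\right) + \frac{3799}{1765} = -3069 + \frac{3799}{1765} = - \frac{5412986}{1765}$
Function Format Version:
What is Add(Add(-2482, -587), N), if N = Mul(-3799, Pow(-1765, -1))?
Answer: Rational(-5412986, 1765) ≈ -3066.8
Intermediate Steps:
N = Rational(3799, 1765) (N = Mul(-3799, Rational(-1, 1765)) = Rational(3799, 1765) ≈ 2.1524)
Add(Add(-2482, -587), N) = Add(Add(-2482, -587), Rational(3799, 1765)) = Add(-3069, Rational(3799, 1765)) = Rational(-5412986, 1765)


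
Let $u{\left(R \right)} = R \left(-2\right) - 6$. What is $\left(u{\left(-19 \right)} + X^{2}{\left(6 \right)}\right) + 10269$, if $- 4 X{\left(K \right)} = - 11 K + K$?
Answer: $10526$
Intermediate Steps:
$X{\left(K \right)} = \frac{5 K}{2}$ ($X{\left(K \right)} = - \frac{- 11 K + K}{4} = - \frac{\left(-10\right) K}{4} = \frac{5 K}{2}$)
$u{\left(R \right)} = -6 - 2 R$ ($u{\left(R \right)} = - 2 R - 6 = -6 - 2 R$)
$\left(u{\left(-19 \right)} + X^{2}{\left(6 \right)}\right) + 10269 = \left(\left(-6 - -38\right) + \left(\frac{5}{2} \cdot 6\right)^{2}\right) + 10269 = \left(\left(-6 + 38\right) + 15^{2}\right) + 10269 = \left(32 + 225\right) + 10269 = 257 + 10269 = 10526$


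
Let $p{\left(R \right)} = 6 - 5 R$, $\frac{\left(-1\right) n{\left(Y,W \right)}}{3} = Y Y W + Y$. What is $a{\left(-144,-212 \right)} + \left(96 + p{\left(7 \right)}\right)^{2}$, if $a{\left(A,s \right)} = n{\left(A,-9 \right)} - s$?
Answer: $565005$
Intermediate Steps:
$n{\left(Y,W \right)} = - 3 Y - 3 W Y^{2}$ ($n{\left(Y,W \right)} = - 3 \left(Y Y W + Y\right) = - 3 \left(Y^{2} W + Y\right) = - 3 \left(W Y^{2} + Y\right) = - 3 \left(Y + W Y^{2}\right) = - 3 Y - 3 W Y^{2}$)
$a{\left(A,s \right)} = - s - 3 A \left(1 - 9 A\right)$ ($a{\left(A,s \right)} = - 3 A \left(1 - 9 A\right) - s = - s - 3 A \left(1 - 9 A\right)$)
$a{\left(-144,-212 \right)} + \left(96 + p{\left(7 \right)}\right)^{2} = \left(\left(-1\right) \left(-212\right) + 3 \left(-144\right) \left(-1 + 9 \left(-144\right)\right)\right) + \left(96 + \left(6 - 35\right)\right)^{2} = \left(212 + 3 \left(-144\right) \left(-1 - 1296\right)\right) + \left(96 + \left(6 - 35\right)\right)^{2} = \left(212 + 3 \left(-144\right) \left(-1297\right)\right) + \left(96 - 29\right)^{2} = \left(212 + 560304\right) + 67^{2} = 560516 + 4489 = 565005$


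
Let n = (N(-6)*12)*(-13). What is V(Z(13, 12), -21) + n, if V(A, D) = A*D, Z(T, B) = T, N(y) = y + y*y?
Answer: -4953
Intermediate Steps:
N(y) = y + y²
n = -4680 (n = (-6*(1 - 6)*12)*(-13) = (-6*(-5)*12)*(-13) = (30*12)*(-13) = 360*(-13) = -4680)
V(Z(13, 12), -21) + n = 13*(-21) - 4680 = -273 - 4680 = -4953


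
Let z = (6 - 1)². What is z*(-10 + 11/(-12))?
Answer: -3275/12 ≈ -272.92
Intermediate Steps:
z = 25 (z = 5² = 25)
z*(-10 + 11/(-12)) = 25*(-10 + 11/(-12)) = 25*(-10 - 1/12*11) = 25*(-10 - 11/12) = 25*(-131/12) = -3275/12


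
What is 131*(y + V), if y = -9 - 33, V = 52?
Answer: 1310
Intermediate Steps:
y = -42
131*(y + V) = 131*(-42 + 52) = 131*10 = 1310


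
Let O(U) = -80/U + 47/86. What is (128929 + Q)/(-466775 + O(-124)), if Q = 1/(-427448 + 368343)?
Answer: -20315849218304/73551383399165 ≈ -0.27621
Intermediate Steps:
Q = -1/59105 (Q = 1/(-59105) = -1/59105 ≈ -1.6919e-5)
O(U) = 47/86 - 80/U (O(U) = -80/U + 47*(1/86) = -80/U + 47/86 = 47/86 - 80/U)
(128929 + Q)/(-466775 + O(-124)) = (128929 - 1/59105)/(-466775 + (47/86 - 80/(-124))) = 7620348544/(59105*(-466775 + (47/86 - 80*(-1/124)))) = 7620348544/(59105*(-466775 + (47/86 + 20/31))) = 7620348544/(59105*(-466775 + 3177/2666)) = 7620348544/(59105*(-1244418973/2666)) = (7620348544/59105)*(-2666/1244418973) = -20315849218304/73551383399165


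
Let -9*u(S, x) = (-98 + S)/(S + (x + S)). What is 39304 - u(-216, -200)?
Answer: 111780733/2844 ≈ 39304.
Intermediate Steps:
u(S, x) = -(-98 + S)/(9*(x + 2*S)) (u(S, x) = -(-98 + S)/(9*(S + (x + S))) = -(-98 + S)/(9*(S + (S + x))) = -(-98 + S)/(9*(x + 2*S)))
39304 - u(-216, -200) = 39304 - (98 - 1*(-216))/(9*(-200 + 2*(-216))) = 39304 - (98 + 216)/(9*(-200 - 432)) = 39304 - 314/(9*(-632)) = 39304 - (-1)*314/(9*632) = 39304 - 1*(-157/2844) = 39304 + 157/2844 = 111780733/2844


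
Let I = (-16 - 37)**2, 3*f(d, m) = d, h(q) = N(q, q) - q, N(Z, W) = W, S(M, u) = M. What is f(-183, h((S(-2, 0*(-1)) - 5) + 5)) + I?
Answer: 2748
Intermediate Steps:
h(q) = 0 (h(q) = q - q = 0)
f(d, m) = d/3
I = 2809 (I = (-53)**2 = 2809)
f(-183, h((S(-2, 0*(-1)) - 5) + 5)) + I = (1/3)*(-183) + 2809 = -61 + 2809 = 2748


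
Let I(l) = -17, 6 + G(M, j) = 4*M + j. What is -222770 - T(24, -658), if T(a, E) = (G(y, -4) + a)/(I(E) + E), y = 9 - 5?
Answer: -10024648/45 ≈ -2.2277e+5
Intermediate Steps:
y = 4
G(M, j) = -6 + j + 4*M (G(M, j) = -6 + (4*M + j) = -6 + (j + 4*M) = -6 + j + 4*M)
T(a, E) = (6 + a)/(-17 + E) (T(a, E) = ((-6 - 4 + 4*4) + a)/(-17 + E) = ((-6 - 4 + 16) + a)/(-17 + E) = (6 + a)/(-17 + E))
-222770 - T(24, -658) = -222770 - (6 + 24)/(-17 - 658) = -222770 - 30/(-675) = -222770 - (-1)*30/675 = -222770 - 1*(-2/45) = -222770 + 2/45 = -10024648/45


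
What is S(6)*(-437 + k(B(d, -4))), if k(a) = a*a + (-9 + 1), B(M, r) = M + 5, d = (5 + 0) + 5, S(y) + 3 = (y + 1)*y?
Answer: -8580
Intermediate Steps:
S(y) = -3 + y*(1 + y) (S(y) = -3 + (y + 1)*y = -3 + (1 + y)*y = -3 + y*(1 + y))
d = 10 (d = 5 + 5 = 10)
B(M, r) = 5 + M
k(a) = -8 + a**2 (k(a) = a**2 - 8 = -8 + a**2)
S(6)*(-437 + k(B(d, -4))) = (-3 + 6 + 6**2)*(-437 + (-8 + (5 + 10)**2)) = (-3 + 6 + 36)*(-437 + (-8 + 15**2)) = 39*(-437 + (-8 + 225)) = 39*(-437 + 217) = 39*(-220) = -8580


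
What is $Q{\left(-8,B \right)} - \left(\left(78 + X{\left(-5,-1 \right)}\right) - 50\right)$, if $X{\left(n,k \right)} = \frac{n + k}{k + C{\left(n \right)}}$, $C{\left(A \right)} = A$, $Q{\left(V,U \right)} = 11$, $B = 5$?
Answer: $-18$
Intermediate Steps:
$X{\left(n,k \right)} = 1$ ($X{\left(n,k \right)} = \frac{n + k}{k + n} = \frac{k + n}{k + n} = 1$)
$Q{\left(-8,B \right)} - \left(\left(78 + X{\left(-5,-1 \right)}\right) - 50\right) = 11 - \left(\left(78 + 1\right) - 50\right) = 11 - \left(79 - 50\right) = 11 - 29 = -18$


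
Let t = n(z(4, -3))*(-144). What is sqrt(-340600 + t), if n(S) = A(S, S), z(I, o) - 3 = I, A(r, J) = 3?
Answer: 2*I*sqrt(85258) ≈ 583.98*I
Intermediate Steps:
z(I, o) = 3 + I
n(S) = 3
t = -432 (t = 3*(-144) = -432)
sqrt(-340600 + t) = sqrt(-340600 - 432) = sqrt(-341032) = 2*I*sqrt(85258)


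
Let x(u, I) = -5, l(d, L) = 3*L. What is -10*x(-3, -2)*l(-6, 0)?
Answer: 0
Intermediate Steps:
-10*x(-3, -2)*l(-6, 0) = -(-50)*3*0 = -(-50)*0 = -10*0 = 0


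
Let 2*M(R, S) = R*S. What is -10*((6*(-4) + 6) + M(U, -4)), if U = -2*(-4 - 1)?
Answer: 380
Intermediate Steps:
U = 10 (U = -2*(-5) = 10)
M(R, S) = R*S/2 (M(R, S) = (R*S)/2 = R*S/2)
-10*((6*(-4) + 6) + M(U, -4)) = -10*((6*(-4) + 6) + (½)*10*(-4)) = -10*((-24 + 6) - 20) = -10*(-18 - 20) = -10*(-38) = 380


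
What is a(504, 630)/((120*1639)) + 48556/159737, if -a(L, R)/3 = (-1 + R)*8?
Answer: 297441847/1309044715 ≈ 0.22722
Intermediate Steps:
a(L, R) = 24 - 24*R (a(L, R) = -3*(-1 + R)*8 = -3*(-8 + 8*R) = 24 - 24*R)
a(504, 630)/((120*1639)) + 48556/159737 = (24 - 24*630)/((120*1639)) + 48556/159737 = (24 - 15120)/196680 + 48556*(1/159737) = -15096*1/196680 + 48556/159737 = -629/8195 + 48556/159737 = 297441847/1309044715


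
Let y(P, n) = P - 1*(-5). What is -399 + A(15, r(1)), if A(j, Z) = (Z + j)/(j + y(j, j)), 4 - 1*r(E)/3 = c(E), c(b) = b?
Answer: -13941/35 ≈ -398.31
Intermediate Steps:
r(E) = 12 - 3*E
y(P, n) = 5 + P (y(P, n) = P + 5 = 5 + P)
A(j, Z) = (Z + j)/(5 + 2*j) (A(j, Z) = (Z + j)/(j + (5 + j)) = (Z + j)/(5 + 2*j))
-399 + A(15, r(1)) = -399 + ((12 - 3*1) + 15)/(5 + 2*15) = -399 + ((12 - 3) + 15)/(5 + 30) = -399 + (9 + 15)/35 = -399 + (1/35)*24 = -399 + 24/35 = -13941/35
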